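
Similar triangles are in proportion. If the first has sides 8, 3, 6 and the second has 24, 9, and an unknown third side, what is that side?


Scale factor = 24/8 = 3
Missing side = 6 × 3
= 18.0

18.0


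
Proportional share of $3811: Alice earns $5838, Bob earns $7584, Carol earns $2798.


Total income = 5838 + 7584 + 2798 = $16220
Alice: $3811 × 5838/16220 = $1371.68
Bob: $3811 × 7584/16220 = $1781.91
Carol: $3811 × 2798/16220 = $657.41
= Alice: $1371.68, Bob: $1781.91, Carol: $657.41

Alice: $1371.68, Bob: $1781.91, Carol: $657.41


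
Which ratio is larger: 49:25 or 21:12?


49/25 = 1.9600
21/12 = 1.7500
1.9600 > 1.7500, so 49:25 is greater
= 49:25

49:25


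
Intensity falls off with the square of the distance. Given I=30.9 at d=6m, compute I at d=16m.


I₁d₁² = I₂d₂²
I₂ = I₁ × (d₁/d₂)²
= 30.9 × (6/16)²
= 30.9 × 36/256
= 1112.4/256
≈ 4.3453

4.3453


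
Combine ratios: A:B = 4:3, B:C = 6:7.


Match B: multiply A:B by 6 → 24:18
Multiply B:C by 3 → 18:21
Combined: 24:18:21
GCD = 3
= 8:6:7

8:6:7


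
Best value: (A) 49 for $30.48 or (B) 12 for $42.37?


Deal A: $30.48/49 = $0.6220/unit
Deal B: $42.37/12 = $3.5308/unit
A is cheaper per unit
= Deal A

Deal A


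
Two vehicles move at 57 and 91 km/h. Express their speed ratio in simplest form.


Ratio = 57:91
GCD = 1
Simplified = 57:91
Time ratio (same distance) = 91:57
Speed ratio = 57:91

57:91


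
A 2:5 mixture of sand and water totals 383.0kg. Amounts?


Total parts = 2 + 5 = 7
sand: 383.0 × 2/7 = 109.4kg
water: 383.0 × 5/7 = 273.6kg
= 109.4kg and 273.6kg

109.4kg and 273.6kg


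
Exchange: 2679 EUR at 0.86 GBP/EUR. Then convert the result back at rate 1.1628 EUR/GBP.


Amount × rate = 2679 × 0.86 = 2303.94 GBP
Round-trip: 2303.94 × 1.1628 = 2679.02 EUR
= 2303.94 GBP, then 2679.02 EUR

2303.94 GBP, then 2679.02 EUR


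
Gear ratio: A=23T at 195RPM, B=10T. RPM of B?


Gear ratio = 23:10 = 23:10
RPM_B = RPM_A × (teeth_A / teeth_B)
= 195 × (23/10)
= 448.5 RPM

448.5 RPM


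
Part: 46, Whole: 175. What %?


Percentage = (part / whole) × 100
= (46 / 175) × 100
≈ 26.29%

26.29%


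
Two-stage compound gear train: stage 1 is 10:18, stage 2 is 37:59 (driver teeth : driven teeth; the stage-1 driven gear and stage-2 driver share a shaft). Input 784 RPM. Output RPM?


Stage 1: RPM_B = RPM_A × t_A/t_B = 784 × 10/18 = 7840/18 ≈ 435.56
B and C share a shaft → RPM_C = RPM_B
Stage 2: RPM_D = RPM_C × t_C/t_D = RPM_A × (t_A×t_C)/(t_B×t_D)
Overall ratio = (10×37)/(18×59) = 370/1062
RPM_D = 784 × 370/1062 = 290080/1062
≈ 273.15 RPM

273.15 RPM


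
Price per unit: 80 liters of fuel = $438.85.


Unit rate = total / quantity
= 438.85 / 80
= $5.49 per unit

$5.49 per unit


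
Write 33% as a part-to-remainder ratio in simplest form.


33% means 33 parts out of 100; remainder = 67
Part : remainder = 33:67
GCD = 1
= 33:67

33:67


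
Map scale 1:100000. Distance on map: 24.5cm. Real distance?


Real distance = map distance × scale
= 24.5cm × 100000
= 2450000 cm = 24500.0 m
= 24.500 km

24.500 km


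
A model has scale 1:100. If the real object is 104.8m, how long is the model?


Model size = real / scale
= 104.8 / 100
= 1.0480 m

1.0480 m


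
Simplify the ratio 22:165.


GCD(22, 165) = 11
22/11 : 165/11
= 2:15

2:15


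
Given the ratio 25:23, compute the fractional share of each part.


Total parts = 25 + 23 = 48
First part: 25/48 = 25/48
Second part: 23/48 = 23/48
= 25/48 and 23/48

25/48 and 23/48


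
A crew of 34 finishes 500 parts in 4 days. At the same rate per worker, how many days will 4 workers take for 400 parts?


Days ∝ work / workers, so d₂ = d₁ × (m₁/m₂) × (w₂/w₁)
Workers factor (inverse): 34/4 = 8.5000
Work factor (direct): 400/500 = 0.8000
d₂ = 4 × 34/4 × 400/500 = (4 × 34 × 400) / (4 × 500) = 54400/2000
= 27.20 days

27.20 days


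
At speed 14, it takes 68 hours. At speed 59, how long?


Inverse proportion: x × y = constant
k = 14 × 68 = 952
y₂ = k / 59 = 952 / 59
= 16.14

16.14


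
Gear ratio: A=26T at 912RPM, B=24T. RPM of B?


Gear ratio = 26:24 = 13:12
RPM_B = RPM_A × (teeth_A / teeth_B)
= 912 × (26/24)
= 988.0 RPM

988.0 RPM


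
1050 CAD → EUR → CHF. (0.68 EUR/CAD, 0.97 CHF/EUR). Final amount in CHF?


Step 1: 1050 CAD × 0.68 = 714.00 EUR
Step 2: 714.00 EUR × 0.97 = 692.58 CHF
Implied rate CAD→CHF = 0.68 × 0.97 = 0.6596
= 692.58 CHF

692.58 CHF


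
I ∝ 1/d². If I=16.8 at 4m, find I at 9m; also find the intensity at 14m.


I₁d₁² = I₂d₂²
I at 9m = 16.8 × (4/9)² = 16.8 × 16/81 = 268.8/81 ≈ 3.3185
I at 14m = 16.8 × (4/14)² = 16.8 × 16/196 = 268.8/196 ≈ 1.3714
= 3.3185 and 1.3714

3.3185 and 1.3714


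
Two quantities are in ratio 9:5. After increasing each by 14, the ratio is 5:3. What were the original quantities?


Let A = 9k, B = 5k.
(9k + 14) / (5k + 14) = 5/3
Cross-multiply: 3(9k + 14) = 5(5k + 14)
27k + 42 = 25k + 70
27k - 25k = 70 - 42
2k = 28
k = 28/2 = 14
A = 9×14 = 126, B = 5×14 = 70
= A = 126, B = 70

A = 126, B = 70


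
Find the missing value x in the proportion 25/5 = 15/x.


Cross multiply: 25 × x = 5 × 15
25x = 75
x = 75 / 25
= 3.00

3.00


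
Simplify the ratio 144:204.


GCD(144, 204) = 12
144/12 : 204/12
= 12:17

12:17


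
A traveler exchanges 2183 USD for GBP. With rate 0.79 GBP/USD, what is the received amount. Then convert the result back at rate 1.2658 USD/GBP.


Amount × rate = 2183 × 0.79 = 1724.57 GBP
Round-trip: 1724.57 × 1.2658 = 2182.96 USD
= 1724.57 GBP, then 2182.96 USD

1724.57 GBP, then 2182.96 USD


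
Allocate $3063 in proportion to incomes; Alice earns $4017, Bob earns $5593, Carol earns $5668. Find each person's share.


Total income = 4017 + 5593 + 5668 = $15278
Alice: $3063 × 4017/15278 = $805.35
Bob: $3063 × 5593/15278 = $1121.31
Carol: $3063 × 5668/15278 = $1136.35
= Alice: $805.35, Bob: $1121.31, Carol: $1136.35

Alice: $805.35, Bob: $1121.31, Carol: $1136.35


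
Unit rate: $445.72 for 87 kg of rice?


Unit rate = total / quantity
= 445.72 / 87
= $5.12 per unit

$5.12 per unit


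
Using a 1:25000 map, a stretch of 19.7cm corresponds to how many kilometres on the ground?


Real distance = map distance × scale
= 19.7cm × 25000
= 492500 cm = 4925.0 m
= 4.925 km

4.925 km


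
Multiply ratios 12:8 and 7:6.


Compound ratio = (12×7) : (8×6)
= 84:48
GCD = 12
= 7:4

7:4


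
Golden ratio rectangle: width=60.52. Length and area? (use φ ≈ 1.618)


φ = (1 + √5) / 2 ≈ 1.618
Length = width × φ = 60.52 × 1.618 = 97.92136
≈ 97.92
Area = width × length = 60.52 × 97.92136 = 5926.2007072 ≈ 5926.20
= Length: 97.92, Area: 5926.20

Length: 97.92, Area: 5926.20


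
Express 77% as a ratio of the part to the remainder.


77% means 77 parts out of 100; remainder = 23
Part : remainder = 77:23
GCD = 1
= 77:23

77:23


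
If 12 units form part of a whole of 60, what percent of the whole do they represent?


Percentage = (part / whole) × 100
= (12 / 60) × 100
= 20.00%

20.00%


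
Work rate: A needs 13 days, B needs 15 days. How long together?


Rate of A = 1/13 per day
Rate of B = 1/15 per day
Combined rate = 1/13 + 1/15 = 28/195 ≈ 0.1436 per day
Days = 1 / combined rate = 195/28
≈ 6.96 days

6.96 days


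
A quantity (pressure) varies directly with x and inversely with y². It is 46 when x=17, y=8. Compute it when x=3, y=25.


z = k·x/y²
Solve for k using the known point: k = z·y²/x = 46×64/17 = 2944/17 ≈ 173.1765
Now evaluate at x=3, y=25:
z = k × 3 / 625 = (2944 × 3) / (17 × 625) = 8832/10625
≈ 0.8312

0.8312


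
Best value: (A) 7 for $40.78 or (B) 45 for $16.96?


Deal A: $40.78/7 = $5.8257/unit
Deal B: $16.96/45 = $0.3769/unit
B is cheaper per unit
= Deal B

Deal B


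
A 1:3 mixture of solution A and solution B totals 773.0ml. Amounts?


Total parts = 1 + 3 = 4
solution A: 773.0 × 1/4 = 193.3ml
solution B: 773.0 × 3/4 = 579.8ml
= 193.3ml and 579.8ml

193.3ml and 579.8ml


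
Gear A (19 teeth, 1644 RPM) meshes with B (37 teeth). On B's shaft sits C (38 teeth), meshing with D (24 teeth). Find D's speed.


Stage 1: RPM_B = RPM_A × t_A/t_B = 1644 × 19/37 = 31236/37 ≈ 844.22
B and C share a shaft → RPM_C = RPM_B
Stage 2: RPM_D = RPM_C × t_C/t_D = RPM_A × (t_A×t_C)/(t_B×t_D)
Overall ratio = (19×38)/(37×24) = 722/888
RPM_D = 1644 × 722/888 = 1186968/888
≈ 1336.68 RPM

1336.68 RPM


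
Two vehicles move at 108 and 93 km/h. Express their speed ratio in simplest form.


Ratio = 108:93
GCD = 3
Simplified = 36:31
Time ratio (same distance) = 31:36
Speed ratio = 36:31

36:31


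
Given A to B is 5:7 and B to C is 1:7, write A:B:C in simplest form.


Match B: multiply A:B by 1 → 5:7
Multiply B:C by 7 → 7:49
Combined: 5:7:49
GCD = 1
= 5:7:49

5:7:49


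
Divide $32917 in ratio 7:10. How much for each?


Total parts = 7 + 10 = 17
Part 1: 32917 × 7/17 = 13554.06
Part 2: 32917 × 10/17 = 19362.94
= Part 1: $13554.06, Part 2: $19362.94

Part 1: $13554.06, Part 2: $19362.94


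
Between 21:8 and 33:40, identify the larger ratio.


21/8 = 2.6250
33/40 = 0.8250
2.6250 > 0.8250, so 21:8 is greater
= 21:8

21:8


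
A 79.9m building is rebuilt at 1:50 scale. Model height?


Model size = real / scale
= 79.9 / 50
= 1.5980 m

1.5980 m


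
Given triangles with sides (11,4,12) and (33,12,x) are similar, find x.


Scale factor = 33/11 = 3
Missing side = 12 × 3
= 36.0

36.0


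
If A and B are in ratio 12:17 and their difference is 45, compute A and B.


Let A = 12k, B = 17k.
17k - 12k = 45
5k = 45 → k = 45/5 = 9
A = 12×9 = 108, B = 17×9 = 153
= A = 108, B = 153

A = 108, B = 153


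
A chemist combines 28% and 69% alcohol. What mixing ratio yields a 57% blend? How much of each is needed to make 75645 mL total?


Let x parts of 28% mix with y parts of 69%.
28x + 69y = 57(x + y)
28x + 69y = 57x + 57y
x(28 - 57) = y(57 - 69)
x/y = (69 - 57)/(57 - 28) = 12/29
Simplify: 12:29
Total parts = 41; one part = 75645/41 = 1845.00 mL
28% solution: 12×1845.00 = 22140.00 mL
69% solution: 29×1845.00 = 53505.00 mL
= ratio 12:29; 22140.00 mL and 53505.00 mL

ratio 12:29; 22140.00 mL and 53505.00 mL


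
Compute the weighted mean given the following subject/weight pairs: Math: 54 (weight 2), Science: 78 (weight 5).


Numerator = 54×2 + 78×5
= 108 + 390
= 498
Total weight = 7
Weighted avg = 498/7
= 71.14

71.14


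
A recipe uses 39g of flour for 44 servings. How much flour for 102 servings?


Direct proportion: y/x = constant
k = 39/44 ≈ 0.8864
y₂ = k × 102 = 39 × 102 / 44 = 3978/44
≈ 90.41

90.41


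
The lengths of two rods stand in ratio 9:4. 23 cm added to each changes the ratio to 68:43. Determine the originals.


Let A = 9k, B = 4k.
(9k + 23) / (4k + 23) = 68/43
Cross-multiply: 43(9k + 23) = 68(4k + 23)
387k + 989 = 272k + 1564
387k - 272k = 1564 - 989
115k = 575
k = 575/115 = 5
A = 9×5 = 45, B = 4×5 = 20
= A = 45, B = 20

A = 45, B = 20


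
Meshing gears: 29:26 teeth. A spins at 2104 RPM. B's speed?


Gear ratio = 29:26 = 29:26
RPM_B = RPM_A × (teeth_A / teeth_B)
= 2104 × (29/26)
= 2346.8 RPM

2346.8 RPM


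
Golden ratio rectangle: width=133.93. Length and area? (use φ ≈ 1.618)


φ = (1 + √5) / 2 ≈ 1.618
Length = width × φ = 133.93 × 1.618 = 216.69874
≈ 216.70
Area = width × length = 133.93 × 216.69874 = 29022.4622482 ≈ 29022.46
= Length: 216.70, Area: 29022.46

Length: 216.70, Area: 29022.46


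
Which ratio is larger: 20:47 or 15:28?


20/47 = 0.4255
15/28 = 0.5357
0.4255 < 0.5357, so 20:47 is less
= 15:28

15:28


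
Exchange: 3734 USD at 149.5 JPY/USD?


Amount × rate = 3734 × 149.5
= 558233.00 JPY

558233.00 JPY


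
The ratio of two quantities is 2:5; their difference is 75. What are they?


Let A = 2k, B = 5k.
5k - 2k = 75
3k = 75 → k = 75/3 = 25
A = 2×25 = 50, B = 5×25 = 125
= A = 50, B = 125

A = 50, B = 125


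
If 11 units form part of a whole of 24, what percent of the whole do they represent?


Percentage = (part / whole) × 100
= (11 / 24) × 100
≈ 45.83%

45.83%


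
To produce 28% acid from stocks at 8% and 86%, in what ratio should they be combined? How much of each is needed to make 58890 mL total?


Let x parts of 8% mix with y parts of 86%.
8x + 86y = 28(x + y)
8x + 86y = 28x + 28y
x(8 - 28) = y(28 - 86)
x/y = (86 - 28)/(28 - 8) = 58/20
Simplify: 29:10
Total parts = 39; one part = 58890/39 = 1510.00 mL
8% solution: 29×1510.00 = 43790.00 mL
86% solution: 10×1510.00 = 15100.00 mL
= ratio 29:10; 43790.00 mL and 15100.00 mL

ratio 29:10; 43790.00 mL and 15100.00 mL


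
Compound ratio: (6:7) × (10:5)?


Compound ratio = (6×10) : (7×5)
= 60:35
GCD = 5
= 12:7

12:7


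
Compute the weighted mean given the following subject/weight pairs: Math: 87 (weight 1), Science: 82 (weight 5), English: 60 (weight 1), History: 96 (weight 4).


Numerator = 87×1 + 82×5 + 60×1 + 96×4
= 87 + 410 + 60 + 384
= 941
Total weight = 11
Weighted avg = 941/11
= 85.55

85.55


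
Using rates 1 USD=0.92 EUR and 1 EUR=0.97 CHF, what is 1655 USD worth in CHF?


Step 1: 1655 USD × 0.92 = 1522.60 EUR
Step 2: 1522.60 EUR × 0.97 = 1476.92 CHF
Implied rate USD→CHF = 0.92 × 0.97 = 0.8924
= 1476.92 CHF

1476.92 CHF


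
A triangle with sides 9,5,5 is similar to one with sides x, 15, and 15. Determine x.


Scale factor = 15/5 = 3
Missing side = 9 × 3
= 27.0

27.0


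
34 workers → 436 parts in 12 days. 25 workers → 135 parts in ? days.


Days ∝ work / workers, so d₂ = d₁ × (m₁/m₂) × (w₂/w₁)
Workers factor (inverse): 34/25 = 1.3600
Work factor (direct): 135/436 ≈ 0.3096
d₂ = 12 × 34/25 × 135/436 = (12 × 34 × 135) / (25 × 436) = 55080/10900
≈ 5.05 days

5.05 days


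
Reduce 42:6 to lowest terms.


GCD(42, 6) = 6
42/6 : 6/6
= 7:1

7:1


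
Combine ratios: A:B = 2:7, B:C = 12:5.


Match B: multiply A:B by 12 → 24:84
Multiply B:C by 7 → 84:35
Combined: 24:84:35
GCD = 1
= 24:84:35

24:84:35


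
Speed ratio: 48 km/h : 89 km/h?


Ratio = 48:89
GCD = 1
Simplified = 48:89
Time ratio (same distance) = 89:48
Speed ratio = 48:89

48:89


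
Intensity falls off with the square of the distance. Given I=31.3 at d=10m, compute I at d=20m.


I₁d₁² = I₂d₂²
I₂ = I₁ × (d₁/d₂)²
= 31.3 × (10/20)²
= 31.3 × 100/400
= 3130/400
= 7.8250

7.8250


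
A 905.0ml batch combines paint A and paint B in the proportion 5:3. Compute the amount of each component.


Total parts = 5 + 3 = 8
paint A: 905.0 × 5/8 = 565.6ml
paint B: 905.0 × 3/8 = 339.4ml
= 565.6ml and 339.4ml

565.6ml and 339.4ml


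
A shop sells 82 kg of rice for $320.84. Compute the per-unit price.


Unit rate = total / quantity
= 320.84 / 82
= $3.91 per unit

$3.91 per unit


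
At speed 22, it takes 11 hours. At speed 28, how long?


Inverse proportion: x × y = constant
k = 22 × 11 = 242
y₂ = k / 28 = 242 / 28
= 8.64

8.64


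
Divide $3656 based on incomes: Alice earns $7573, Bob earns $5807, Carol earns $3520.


Total income = 7573 + 5807 + 3520 = $16900
Alice: $3656 × 7573/16900 = $1638.28
Bob: $3656 × 5807/16900 = $1256.24
Carol: $3656 × 3520/16900 = $761.49
= Alice: $1638.28, Bob: $1256.24, Carol: $761.49

Alice: $1638.28, Bob: $1256.24, Carol: $761.49


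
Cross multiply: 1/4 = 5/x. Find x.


Cross multiply: 1 × x = 4 × 5
1x = 20
x = 20 / 1
= 20.00

20.00


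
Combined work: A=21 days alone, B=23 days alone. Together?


Rate of A = 1/21 per day
Rate of B = 1/23 per day
Combined rate = 1/21 + 1/23 = 44/483 ≈ 0.0911 per day
Days = 1 / combined rate = 483/44
≈ 10.98 days

10.98 days


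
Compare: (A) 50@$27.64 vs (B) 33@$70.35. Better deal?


Deal A: $27.64/50 = $0.5528/unit
Deal B: $70.35/33 = $2.1318/unit
A is cheaper per unit
= Deal A

Deal A


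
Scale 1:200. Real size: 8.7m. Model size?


Model size = real / scale
= 8.7 / 200
= 0.0435 m

0.0435 m


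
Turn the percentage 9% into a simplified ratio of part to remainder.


9% means 9 parts out of 100; remainder = 91
Part : remainder = 9:91
GCD = 1
= 9:91

9:91


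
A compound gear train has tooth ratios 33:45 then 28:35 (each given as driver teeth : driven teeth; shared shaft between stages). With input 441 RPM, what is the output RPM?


Stage 1: RPM_B = RPM_A × t_A/t_B = 441 × 33/45 = 14553/45 = 323.40
B and C share a shaft → RPM_C = RPM_B
Stage 2: RPM_D = RPM_C × t_C/t_D = RPM_A × (t_A×t_C)/(t_B×t_D)
Overall ratio = (33×28)/(45×35) = 924/1575
RPM_D = 441 × 924/1575 = 407484/1575
= 258.72 RPM

258.72 RPM


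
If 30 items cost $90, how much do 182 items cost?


Direct proportion: y/x = constant
k = 90/30 = 3.0000
y₂ = k × 182 = 90 × 182 / 30 = 16380/30
= 546.00

546.00


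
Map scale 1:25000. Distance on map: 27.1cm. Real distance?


Real distance = map distance × scale
= 27.1cm × 25000
= 677500 cm = 6775.0 m
= 6.775 km

6.775 km


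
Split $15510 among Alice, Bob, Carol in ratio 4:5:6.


Total parts = 4 + 5 + 6 = 15
Alice: 15510 × 4/15 = 4136.00
Bob: 15510 × 5/15 = 5170.00
Carol: 15510 × 6/15 = 6204.00
= Alice: $4136.00, Bob: $5170.00, Carol: $6204.00

Alice: $4136.00, Bob: $5170.00, Carol: $6204.00


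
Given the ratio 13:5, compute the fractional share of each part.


Total parts = 13 + 5 = 18
First part: 13/18 = 13/18
Second part: 5/18 = 5/18
= 13/18 and 5/18

13/18 and 5/18


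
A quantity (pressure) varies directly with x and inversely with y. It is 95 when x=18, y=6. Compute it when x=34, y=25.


z = k·x/y
Solve for k using the known point: k = z·y/x = 95×6/18 = 570/18 ≈ 31.6667
Now evaluate at x=34, y=25:
z = k × 34 / 25 = (570 × 34) / (18 × 25) = 19380/450
≈ 43.0667

43.0667


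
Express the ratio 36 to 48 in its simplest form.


GCD(36, 48) = 12
36/12 : 48/12
= 3:4

3:4


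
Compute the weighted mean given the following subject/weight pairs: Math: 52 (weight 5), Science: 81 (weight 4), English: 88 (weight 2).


Numerator = 52×5 + 81×4 + 88×2
= 260 + 324 + 176
= 760
Total weight = 11
Weighted avg = 760/11
= 69.09

69.09


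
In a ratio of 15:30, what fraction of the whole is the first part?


Total parts = 15 + 30 = 45
First part: 15/45 = 1/3
= 1/3

1/3


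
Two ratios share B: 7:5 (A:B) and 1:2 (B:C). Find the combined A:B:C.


Match B: multiply A:B by 1 → 7:5
Multiply B:C by 5 → 5:10
Combined: 7:5:10
GCD = 1
= 7:5:10

7:5:10


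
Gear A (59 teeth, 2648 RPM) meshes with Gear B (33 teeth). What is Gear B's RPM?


Gear ratio = 59:33 = 59:33
RPM_B = RPM_A × (teeth_A / teeth_B)
= 2648 × (59/33)
= 4734.3 RPM

4734.3 RPM


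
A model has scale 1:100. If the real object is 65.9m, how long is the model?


Model size = real / scale
= 65.9 / 100
= 0.6590 m

0.6590 m


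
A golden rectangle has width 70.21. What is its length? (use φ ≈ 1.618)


φ = (1 + √5) / 2 ≈ 1.618
Length = width × φ = 70.21 × 1.618 = 113.59978
≈ 113.60

113.60


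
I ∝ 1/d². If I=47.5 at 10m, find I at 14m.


I₁d₁² = I₂d₂²
I₂ = I₁ × (d₁/d₂)²
= 47.5 × (10/14)²
= 47.5 × 100/196
= 4750/196
≈ 24.2347

24.2347


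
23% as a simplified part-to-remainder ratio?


23% means 23 parts out of 100; remainder = 77
Part : remainder = 23:77
GCD = 1
= 23:77

23:77


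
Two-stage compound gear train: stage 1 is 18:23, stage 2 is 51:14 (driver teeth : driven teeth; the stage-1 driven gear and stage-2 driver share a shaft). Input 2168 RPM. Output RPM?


Stage 1: RPM_B = RPM_A × t_A/t_B = 2168 × 18/23 = 39024/23 ≈ 1696.70
B and C share a shaft → RPM_C = RPM_B
Stage 2: RPM_D = RPM_C × t_C/t_D = RPM_A × (t_A×t_C)/(t_B×t_D)
Overall ratio = (18×51)/(23×14) = 918/322
RPM_D = 2168 × 918/322 = 1990224/322
≈ 6180.82 RPM

6180.82 RPM


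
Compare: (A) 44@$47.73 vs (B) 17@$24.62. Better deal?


Deal A: $47.73/44 = $1.0848/unit
Deal B: $24.62/17 = $1.4482/unit
A is cheaper per unit
= Deal A

Deal A


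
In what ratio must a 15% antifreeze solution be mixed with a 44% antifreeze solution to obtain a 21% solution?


Let x parts of 15% mix with y parts of 44%.
15x + 44y = 21(x + y)
15x + 44y = 21x + 21y
x(15 - 21) = y(21 - 44)
x/y = (44 - 21)/(21 - 15) = 23/6
Simplify: 23:6
= 23:6

23:6


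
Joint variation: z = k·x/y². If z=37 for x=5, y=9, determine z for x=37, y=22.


z = k·x/y²
Solve for k using the known point: k = z·y²/x = 37×81/5 = 2997/5 = 599.4000
Now evaluate at x=37, y=22:
z = k × 37 / 484 = (2997 × 37) / (5 × 484) = 110889/2420
≈ 45.8219

45.8219


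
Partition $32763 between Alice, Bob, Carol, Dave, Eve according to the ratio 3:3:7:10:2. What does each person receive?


Total parts = 3 + 3 + 7 + 10 + 2 = 25
Alice: 32763 × 3/25 = 3931.56
Bob: 32763 × 3/25 = 3931.56
Carol: 32763 × 7/25 = 9173.64
Dave: 32763 × 10/25 = 13105.20
Eve: 32763 × 2/25 = 2621.04
= Alice: $3931.56, Bob: $3931.56, Carol: $9173.64, Dave: $13105.20, Eve: $2621.04

Alice: $3931.56, Bob: $3931.56, Carol: $9173.64, Dave: $13105.20, Eve: $2621.04


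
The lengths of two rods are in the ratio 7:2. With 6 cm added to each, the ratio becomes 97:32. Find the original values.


Let A = 7k, B = 2k.
(7k + 6) / (2k + 6) = 97/32
Cross-multiply: 32(7k + 6) = 97(2k + 6)
224k + 192 = 194k + 582
224k - 194k = 582 - 192
30k = 390
k = 390/30 = 13
A = 7×13 = 91, B = 2×13 = 26
= A = 91, B = 26

A = 91, B = 26


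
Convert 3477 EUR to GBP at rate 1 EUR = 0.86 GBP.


Amount × rate = 3477 × 0.86
= 2990.22 GBP

2990.22 GBP


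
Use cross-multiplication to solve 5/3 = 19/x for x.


Cross multiply: 5 × x = 3 × 19
5x = 57
x = 57 / 5
= 11.40

11.40


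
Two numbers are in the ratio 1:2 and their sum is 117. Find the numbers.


Let A = 1k, B = 2k.
1k + 2k = 117
3k = 117 → k = 117/3 = 39
A = 1×39 = 39, B = 2×39 = 78
= A = 39, B = 78

A = 39, B = 78


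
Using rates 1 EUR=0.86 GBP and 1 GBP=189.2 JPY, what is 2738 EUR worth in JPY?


Step 1: 2738 EUR × 0.86 = 2354.68 GBP
Step 2: 2354.68 GBP × 189.2 = 445505.46 JPY
Implied rate EUR→JPY = 0.86 × 189.2 = 162.7120
= 445505.46 JPY

445505.46 JPY


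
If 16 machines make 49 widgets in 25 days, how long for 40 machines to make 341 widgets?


Days ∝ work / workers, so d₂ = d₁ × (m₁/m₂) × (w₂/w₁)
Workers factor (inverse): 16/40 = 0.4000
Work factor (direct): 341/49 ≈ 6.9592
d₂ = 25 × 16/40 × 341/49 = (25 × 16 × 341) / (40 × 49) = 136400/1960
≈ 69.59 days

69.59 days


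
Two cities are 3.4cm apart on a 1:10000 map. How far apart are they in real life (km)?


Real distance = map distance × scale
= 3.4cm × 10000
= 34000 cm = 340.0 m
= 0.340 km

0.340 km


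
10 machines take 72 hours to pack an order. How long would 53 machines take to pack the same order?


Inverse proportion: x × y = constant
k = 10 × 72 = 720
y₂ = k / 53 = 720 / 53
= 13.58

13.58


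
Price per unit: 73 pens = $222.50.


Unit rate = total / quantity
= 222.50 / 73
= $3.05 per unit

$3.05 per unit


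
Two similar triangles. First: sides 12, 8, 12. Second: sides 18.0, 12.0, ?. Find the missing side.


Scale factor = 18.0/12 = 1.5
Missing side = 12 × 1.5
= 18.0

18.0


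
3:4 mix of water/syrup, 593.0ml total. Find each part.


Total parts = 3 + 4 = 7
water: 593.0 × 3/7 = 254.1ml
syrup: 593.0 × 4/7 = 338.9ml
= 254.1ml and 338.9ml

254.1ml and 338.9ml


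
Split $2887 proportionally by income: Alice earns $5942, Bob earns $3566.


Total income = 5942 + 3566 = $9508
Alice: $2887 × 5942/9508 = $1804.22
Bob: $2887 × 3566/9508 = $1082.78
= Alice: $1804.22, Bob: $1082.78

Alice: $1804.22, Bob: $1082.78


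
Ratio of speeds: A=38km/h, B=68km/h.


Ratio = 38:68
GCD = 2
Simplified = 19:34
Time ratio (same distance) = 34:19
Speed ratio = 19:34

19:34


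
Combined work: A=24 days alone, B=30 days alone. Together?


Rate of A = 1/24 per day
Rate of B = 1/30 per day
Combined rate = 1/24 + 1/30 = 54/720 = 0.0750 per day
Days = 1 / combined rate = 720/54
≈ 13.33 days

13.33 days


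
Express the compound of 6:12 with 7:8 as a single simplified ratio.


Compound ratio = (6×7) : (12×8)
= 42:96
GCD = 6
= 7:16

7:16


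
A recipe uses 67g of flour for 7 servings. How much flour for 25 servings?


Direct proportion: y/x = constant
k = 67/7 ≈ 9.5714
y₂ = k × 25 = 67 × 25 / 7 = 1675/7
≈ 239.29

239.29


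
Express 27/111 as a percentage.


Percentage = (part / whole) × 100
= (27 / 111) × 100
≈ 24.32%

24.32%


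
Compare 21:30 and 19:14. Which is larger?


21/30 = 0.7000
19/14 = 1.3571
0.7000 < 1.3571, so 21:30 is less
= 19:14

19:14


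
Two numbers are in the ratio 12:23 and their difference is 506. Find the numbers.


Let A = 12k, B = 23k.
23k - 12k = 506
11k = 506 → k = 506/11 = 46
A = 12×46 = 552, B = 23×46 = 1058
= A = 552, B = 1058

A = 552, B = 1058


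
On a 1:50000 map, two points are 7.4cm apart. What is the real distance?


Real distance = map distance × scale
= 7.4cm × 50000
= 370000 cm = 3700.0 m
= 3.700 km

3.700 km


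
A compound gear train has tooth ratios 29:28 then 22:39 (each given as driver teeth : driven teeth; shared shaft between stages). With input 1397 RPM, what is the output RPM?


Stage 1: RPM_B = RPM_A × t_A/t_B = 1397 × 29/28 = 40513/28 ≈ 1446.89
B and C share a shaft → RPM_C = RPM_B
Stage 2: RPM_D = RPM_C × t_C/t_D = RPM_A × (t_A×t_C)/(t_B×t_D)
Overall ratio = (29×22)/(28×39) = 638/1092
RPM_D = 1397 × 638/1092 = 891286/1092
≈ 816.20 RPM

816.20 RPM


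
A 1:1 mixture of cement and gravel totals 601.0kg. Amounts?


Total parts = 1 + 1 = 2
cement: 601.0 × 1/2 = 300.5kg
gravel: 601.0 × 1/2 = 300.5kg
= 300.5kg and 300.5kg

300.5kg and 300.5kg


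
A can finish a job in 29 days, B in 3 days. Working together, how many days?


Rate of A = 1/29 per day
Rate of B = 1/3 per day
Combined rate = 1/29 + 1/3 = 32/87 ≈ 0.3678 per day
Days = 1 / combined rate = 87/32
≈ 2.72 days

2.72 days


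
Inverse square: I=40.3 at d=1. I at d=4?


I₁d₁² = I₂d₂²
I₂ = I₁ × (d₁/d₂)²
= 40.3 × (1/4)²
= 40.3 × 1/16
= 40.3/16
≈ 2.5188

2.5188


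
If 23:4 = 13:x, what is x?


Cross multiply: 23 × x = 4 × 13
23x = 52
x = 52 / 23
= 2.26

2.26


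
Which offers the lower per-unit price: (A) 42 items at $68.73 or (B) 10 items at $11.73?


Deal A: $68.73/42 = $1.6364/unit
Deal B: $11.73/10 = $1.1730/unit
B is cheaper per unit
= Deal B

Deal B


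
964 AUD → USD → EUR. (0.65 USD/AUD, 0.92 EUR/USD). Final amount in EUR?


Step 1: 964 AUD × 0.65 = 626.60 USD
Step 2: 626.60 USD × 0.92 = 576.47 EUR
Implied rate AUD→EUR = 0.65 × 0.92 = 0.5980
= 576.47 EUR

576.47 EUR


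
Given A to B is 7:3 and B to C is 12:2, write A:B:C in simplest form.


Match B: multiply A:B by 12 → 84:36
Multiply B:C by 3 → 36:6
Combined: 84:36:6
GCD = 6
= 14:6:1

14:6:1


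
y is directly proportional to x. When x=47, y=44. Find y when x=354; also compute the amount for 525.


Direct proportion: y/x = constant
k = 44/47 ≈ 0.9362
y at x=354: k × 354 = 44 × 354 / 47 = 15576/47 ≈ 331.40
y at x=525: k × 525 = 44 × 525 / 47 = 23100/47 ≈ 491.49
= 331.40 and 491.49

331.40 and 491.49


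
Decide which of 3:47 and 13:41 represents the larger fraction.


3/47 = 0.0638
13/41 = 0.3171
0.0638 < 0.3171, so 3:47 is less
= 13:41

13:41


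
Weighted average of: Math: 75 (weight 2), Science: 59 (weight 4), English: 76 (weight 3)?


Numerator = 75×2 + 59×4 + 76×3
= 150 + 236 + 228
= 614
Total weight = 9
Weighted avg = 614/9
= 68.22

68.22


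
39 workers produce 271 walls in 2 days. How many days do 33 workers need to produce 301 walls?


Days ∝ work / workers, so d₂ = d₁ × (m₁/m₂) × (w₂/w₁)
Workers factor (inverse): 39/33 ≈ 1.1818
Work factor (direct): 301/271 ≈ 1.1107
d₂ = 2 × 39/33 × 301/271 = (2 × 39 × 301) / (33 × 271) = 23478/8943
≈ 2.63 days

2.63 days


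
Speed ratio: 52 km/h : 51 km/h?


Ratio = 52:51
GCD = 1
Simplified = 52:51
Time ratio (same distance) = 51:52
Speed ratio = 52:51

52:51


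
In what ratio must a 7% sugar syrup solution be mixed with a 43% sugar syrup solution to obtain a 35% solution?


Let x parts of 7% mix with y parts of 43%.
7x + 43y = 35(x + y)
7x + 43y = 35x + 35y
x(7 - 35) = y(35 - 43)
x/y = (43 - 35)/(35 - 7) = 8/28
Simplify: 2:7
= 2:7

2:7


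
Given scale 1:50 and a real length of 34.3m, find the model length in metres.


Model size = real / scale
= 34.3 / 50
= 0.6860 m

0.6860 m


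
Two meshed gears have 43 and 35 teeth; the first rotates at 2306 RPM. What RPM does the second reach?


Gear ratio = 43:35 = 43:35
RPM_B = RPM_A × (teeth_A / teeth_B)
= 2306 × (43/35)
= 2833.1 RPM

2833.1 RPM


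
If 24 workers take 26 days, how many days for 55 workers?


Inverse proportion: x × y = constant
k = 24 × 26 = 624
y₂ = k / 55 = 624 / 55
= 11.35

11.35


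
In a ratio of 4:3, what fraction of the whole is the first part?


Total parts = 4 + 3 = 7
First part: 4/7 = 4/7
= 4/7

4/7


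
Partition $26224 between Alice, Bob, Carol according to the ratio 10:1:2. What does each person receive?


Total parts = 10 + 1 + 2 = 13
Alice: 26224 × 10/13 = 20172.31
Bob: 26224 × 1/13 = 2017.23
Carol: 26224 × 2/13 = 4034.46
= Alice: $20172.31, Bob: $2017.23, Carol: $4034.46

Alice: $20172.31, Bob: $2017.23, Carol: $4034.46


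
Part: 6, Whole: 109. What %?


Percentage = (part / whole) × 100
= (6 / 109) × 100
≈ 5.50%

5.50%


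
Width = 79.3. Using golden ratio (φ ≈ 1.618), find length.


φ = (1 + √5) / 2 ≈ 1.618
Length = width × φ = 79.3 × 1.618 = 128.3074
≈ 128.31

128.31


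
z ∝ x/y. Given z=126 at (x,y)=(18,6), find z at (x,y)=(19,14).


z = k·x/y
Solve for k using the known point: k = z·y/x = 126×6/18 = 756/18 = 42.0000
Now evaluate at x=19, y=14:
z = k × 19 / 14 = (756 × 19) / (18 × 14) = 14364/252
= 57.0000

57.0000


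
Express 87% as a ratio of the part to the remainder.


87% means 87 parts out of 100; remainder = 13
Part : remainder = 87:13
GCD = 1
= 87:13

87:13


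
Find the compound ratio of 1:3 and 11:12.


Compound ratio = (1×11) : (3×12)
= 11:36
GCD = 1
= 11:36

11:36


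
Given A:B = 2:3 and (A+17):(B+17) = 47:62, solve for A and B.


Let A = 2k, B = 3k.
(2k + 17) / (3k + 17) = 47/62
Cross-multiply: 62(2k + 17) = 47(3k + 17)
124k + 1054 = 141k + 799
124k - 141k = 799 - 1054
-17k = -255
k = -255/-17 = 15
A = 2×15 = 30, B = 3×15 = 45
= A = 30, B = 45

A = 30, B = 45


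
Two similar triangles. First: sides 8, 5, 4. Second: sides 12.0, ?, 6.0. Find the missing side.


Scale factor = 12.0/8 = 1.5
Missing side = 5 × 1.5
= 7.5

7.5


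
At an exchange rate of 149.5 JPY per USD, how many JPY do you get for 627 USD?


Amount × rate = 627 × 149.5
= 93736.50 JPY

93736.50 JPY


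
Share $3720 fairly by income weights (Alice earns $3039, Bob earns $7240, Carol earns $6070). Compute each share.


Total income = 3039 + 7240 + 6070 = $16349
Alice: $3720 × 3039/16349 = $691.48
Bob: $3720 × 7240/16349 = $1647.37
Carol: $3720 × 6070/16349 = $1381.15
= Alice: $691.48, Bob: $1647.37, Carol: $1381.15

Alice: $691.48, Bob: $1647.37, Carol: $1381.15


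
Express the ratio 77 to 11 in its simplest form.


GCD(77, 11) = 11
77/11 : 11/11
= 7:1

7:1


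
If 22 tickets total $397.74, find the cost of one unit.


Unit rate = total / quantity
= 397.74 / 22
= $18.08 per unit

$18.08 per unit


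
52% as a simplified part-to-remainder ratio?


52% means 52 parts out of 100; remainder = 48
Part : remainder = 52:48
GCD = 4
= 13:12

13:12


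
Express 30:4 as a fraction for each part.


Total parts = 30 + 4 = 34
First part: 30/34 = 15/17
Second part: 4/34 = 2/17
= 15/17 and 2/17

15/17 and 2/17


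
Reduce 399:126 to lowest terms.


GCD(399, 126) = 21
399/21 : 126/21
= 19:6

19:6


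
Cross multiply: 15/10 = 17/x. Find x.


Cross multiply: 15 × x = 10 × 17
15x = 170
x = 170 / 15
= 11.33

11.33


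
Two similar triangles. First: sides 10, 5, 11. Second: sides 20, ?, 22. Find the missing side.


Scale factor = 20/10 = 2
Missing side = 5 × 2
= 10.0

10.0


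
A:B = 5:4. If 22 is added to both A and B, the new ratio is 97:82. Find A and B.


Let A = 5k, B = 4k.
(5k + 22) / (4k + 22) = 97/82
Cross-multiply: 82(5k + 22) = 97(4k + 22)
410k + 1804 = 388k + 2134
410k - 388k = 2134 - 1804
22k = 330
k = 330/22 = 15
A = 5×15 = 75, B = 4×15 = 60
= A = 75, B = 60

A = 75, B = 60


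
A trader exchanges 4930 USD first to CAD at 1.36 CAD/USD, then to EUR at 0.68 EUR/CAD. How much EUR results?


Step 1: 4930 USD × 1.36 = 6704.80 CAD
Step 2: 6704.80 CAD × 0.68 = 4559.26 EUR
Implied rate USD→EUR = 1.36 × 0.68 = 0.9248
= 4559.26 EUR

4559.26 EUR


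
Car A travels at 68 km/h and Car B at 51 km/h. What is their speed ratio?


Ratio = 68:51
GCD = 17
Simplified = 4:3
Time ratio (same distance) = 3:4
Speed ratio = 4:3

4:3


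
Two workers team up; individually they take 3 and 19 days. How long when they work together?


Rate of A = 1/3 per day
Rate of B = 1/19 per day
Combined rate = 1/3 + 1/19 = 22/57 ≈ 0.3860 per day
Days = 1 / combined rate = 57/22
≈ 2.59 days

2.59 days


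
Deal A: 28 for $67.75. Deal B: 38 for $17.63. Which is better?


Deal A: $67.75/28 = $2.4196/unit
Deal B: $17.63/38 = $0.4639/unit
B is cheaper per unit
= Deal B

Deal B


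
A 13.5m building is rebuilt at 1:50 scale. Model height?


Model size = real / scale
= 13.5 / 50
= 0.2700 m

0.2700 m


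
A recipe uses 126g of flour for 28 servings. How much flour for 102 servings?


Direct proportion: y/x = constant
k = 126/28 = 4.5000
y₂ = k × 102 = 126 × 102 / 28 = 12852/28
= 459.00

459.00


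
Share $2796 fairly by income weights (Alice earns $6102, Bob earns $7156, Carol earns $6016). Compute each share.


Total income = 6102 + 7156 + 6016 = $19274
Alice: $2796 × 6102/19274 = $885.19
Bob: $2796 × 7156/19274 = $1038.09
Carol: $2796 × 6016/19274 = $872.72
= Alice: $885.19, Bob: $1038.09, Carol: $872.72

Alice: $885.19, Bob: $1038.09, Carol: $872.72


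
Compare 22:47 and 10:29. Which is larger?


22/47 = 0.4681
10/29 = 0.3448
0.4681 > 0.3448, so 22:47 is greater
= 22:47

22:47


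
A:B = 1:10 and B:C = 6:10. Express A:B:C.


Match B: multiply A:B by 6 → 6:60
Multiply B:C by 10 → 60:100
Combined: 6:60:100
GCD = 2
= 3:30:50

3:30:50


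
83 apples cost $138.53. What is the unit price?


Unit rate = total / quantity
= 138.53 / 83
= $1.67 per unit

$1.67 per unit


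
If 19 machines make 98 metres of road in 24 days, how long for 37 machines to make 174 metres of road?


Days ∝ work / workers, so d₂ = d₁ × (m₁/m₂) × (w₂/w₁)
Workers factor (inverse): 19/37 ≈ 0.5135
Work factor (direct): 174/98 ≈ 1.7755
d₂ = 24 × 19/37 × 174/98 = (24 × 19 × 174) / (37 × 98) = 79344/3626
≈ 21.88 days

21.88 days


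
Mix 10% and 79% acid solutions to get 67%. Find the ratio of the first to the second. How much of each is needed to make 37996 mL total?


Let x parts of 10% mix with y parts of 79%.
10x + 79y = 67(x + y)
10x + 79y = 67x + 67y
x(10 - 67) = y(67 - 79)
x/y = (79 - 67)/(67 - 10) = 12/57
Simplify: 4:19
Total parts = 23; one part = 37996/23 = 1652.00 mL
10% solution: 4×1652.00 = 6608.00 mL
79% solution: 19×1652.00 = 31388.00 mL
= ratio 4:19; 6608.00 mL and 31388.00 mL

ratio 4:19; 6608.00 mL and 31388.00 mL


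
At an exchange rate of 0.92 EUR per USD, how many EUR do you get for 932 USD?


Amount × rate = 932 × 0.92
= 857.44 EUR

857.44 EUR


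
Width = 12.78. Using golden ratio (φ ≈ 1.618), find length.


φ = (1 + √5) / 2 ≈ 1.618
Length = width × φ = 12.78 × 1.618 = 20.67804
≈ 20.68

20.68


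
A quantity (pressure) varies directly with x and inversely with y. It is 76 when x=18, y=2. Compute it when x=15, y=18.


z = k·x/y
Solve for k using the known point: k = z·y/x = 76×2/18 = 152/18 ≈ 8.4444
Now evaluate at x=15, y=18:
z = k × 15 / 18 = (152 × 15) / (18 × 18) = 2280/324
≈ 7.0370

7.0370


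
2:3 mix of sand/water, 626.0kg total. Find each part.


Total parts = 2 + 3 = 5
sand: 626.0 × 2/5 = 250.4kg
water: 626.0 × 3/5 = 375.6kg
= 250.4kg and 375.6kg

250.4kg and 375.6kg


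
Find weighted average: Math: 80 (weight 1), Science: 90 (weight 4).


Numerator = 80×1 + 90×4
= 80 + 360
= 440
Total weight = 5
Weighted avg = 440/5
= 88.00

88.00


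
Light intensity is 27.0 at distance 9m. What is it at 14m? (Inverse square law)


I₁d₁² = I₂d₂²
I₂ = I₁ × (d₁/d₂)²
= 27.0 × (9/14)²
= 27.0 × 81/196
= 2187/196
≈ 11.1582

11.1582


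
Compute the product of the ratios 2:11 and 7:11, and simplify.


Compound ratio = (2×7) : (11×11)
= 14:121
GCD = 1
= 14:121

14:121


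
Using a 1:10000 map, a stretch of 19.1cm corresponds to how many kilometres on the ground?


Real distance = map distance × scale
= 19.1cm × 10000
= 191000 cm = 1910.0 m
= 1.910 km

1.910 km


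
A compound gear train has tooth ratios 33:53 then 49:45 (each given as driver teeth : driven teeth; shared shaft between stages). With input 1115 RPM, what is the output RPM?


Stage 1: RPM_B = RPM_A × t_A/t_B = 1115 × 33/53 = 36795/53 ≈ 694.25
B and C share a shaft → RPM_C = RPM_B
Stage 2: RPM_D = RPM_C × t_C/t_D = RPM_A × (t_A×t_C)/(t_B×t_D)
Overall ratio = (33×49)/(53×45) = 1617/2385
RPM_D = 1115 × 1617/2385 = 1802955/2385
≈ 755.96 RPM

755.96 RPM


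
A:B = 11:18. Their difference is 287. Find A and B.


Let A = 11k, B = 18k.
18k - 11k = 287
7k = 287 → k = 287/7 = 41
A = 11×41 = 451, B = 18×41 = 738
= A = 451, B = 738

A = 451, B = 738


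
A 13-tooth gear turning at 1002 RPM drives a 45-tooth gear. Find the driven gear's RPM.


Gear ratio = 13:45 = 13:45
RPM_B = RPM_A × (teeth_A / teeth_B)
= 1002 × (13/45)
= 289.5 RPM

289.5 RPM


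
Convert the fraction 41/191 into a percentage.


Percentage = (part / whole) × 100
= (41 / 191) × 100
≈ 21.47%

21.47%


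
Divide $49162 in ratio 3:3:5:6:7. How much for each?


Total parts = 3 + 3 + 5 + 6 + 7 = 24
Part 1: 49162 × 3/24 = 6145.25
Part 2: 49162 × 3/24 = 6145.25
Part 3: 49162 × 5/24 = 10242.08
Part 4: 49162 × 6/24 = 12290.50
Part 5: 49162 × 7/24 = 14338.92
= Part 1: $6145.25, Part 2: $6145.25, Part 3: $10242.08, Part 4: $12290.50, Part 5: $14338.92

Part 1: $6145.25, Part 2: $6145.25, Part 3: $10242.08, Part 4: $12290.50, Part 5: $14338.92


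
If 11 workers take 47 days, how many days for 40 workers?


Inverse proportion: x × y = constant
k = 11 × 47 = 517
y₂ = k / 40 = 517 / 40
= 12.93

12.93


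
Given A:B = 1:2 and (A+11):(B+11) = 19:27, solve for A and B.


Let A = 1k, B = 2k.
(1k + 11) / (2k + 11) = 19/27
Cross-multiply: 27(1k + 11) = 19(2k + 11)
27k + 297 = 38k + 209
27k - 38k = 209 - 297
-11k = -88
k = -88/-11 = 8
A = 1×8 = 8, B = 2×8 = 16
= A = 8, B = 16

A = 8, B = 16


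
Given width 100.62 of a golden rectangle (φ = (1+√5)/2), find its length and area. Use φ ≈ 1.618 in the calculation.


φ = (1 + √5) / 2 ≈ 1.618
Length = width × φ = 100.62 × 1.618 = 162.80316
≈ 162.80
Area = width × length = 100.62 × 162.80316 = 16381.2539592 ≈ 16381.25
= Length: 162.80, Area: 16381.25

Length: 162.80, Area: 16381.25


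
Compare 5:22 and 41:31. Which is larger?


5/22 = 0.2273
41/31 = 1.3226
0.2273 < 1.3226, so 5:22 is less
= 41:31

41:31


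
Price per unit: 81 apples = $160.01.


Unit rate = total / quantity
= 160.01 / 81
= $1.98 per unit

$1.98 per unit
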